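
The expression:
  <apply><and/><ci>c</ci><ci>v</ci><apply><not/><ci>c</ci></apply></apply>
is never true.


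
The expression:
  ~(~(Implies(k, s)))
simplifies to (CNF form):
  s | ~k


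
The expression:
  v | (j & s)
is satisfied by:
  {v: True, s: True, j: True}
  {v: True, s: True, j: False}
  {v: True, j: True, s: False}
  {v: True, j: False, s: False}
  {s: True, j: True, v: False}


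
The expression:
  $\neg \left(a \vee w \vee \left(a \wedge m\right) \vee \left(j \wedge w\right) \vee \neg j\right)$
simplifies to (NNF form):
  $j \wedge \neg a \wedge \neg w$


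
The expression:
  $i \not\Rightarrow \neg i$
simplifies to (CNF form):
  $i$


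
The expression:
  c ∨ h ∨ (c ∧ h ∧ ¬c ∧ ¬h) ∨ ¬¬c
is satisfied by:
  {c: True, h: True}
  {c: True, h: False}
  {h: True, c: False}


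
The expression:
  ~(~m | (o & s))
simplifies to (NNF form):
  m & (~o | ~s)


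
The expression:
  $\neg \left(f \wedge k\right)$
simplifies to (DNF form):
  $\neg f \vee \neg k$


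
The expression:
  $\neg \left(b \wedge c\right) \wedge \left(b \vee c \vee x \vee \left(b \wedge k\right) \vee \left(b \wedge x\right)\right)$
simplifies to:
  $\left(b \wedge \neg c\right) \vee \left(c \wedge \neg b\right) \vee \left(x \wedge \neg b\right)$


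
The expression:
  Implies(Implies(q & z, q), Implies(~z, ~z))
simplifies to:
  True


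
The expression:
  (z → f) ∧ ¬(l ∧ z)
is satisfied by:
  {f: True, l: False, z: False}
  {l: False, z: False, f: False}
  {f: True, l: True, z: False}
  {l: True, f: False, z: False}
  {z: True, f: True, l: False}


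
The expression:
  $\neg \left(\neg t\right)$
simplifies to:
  $t$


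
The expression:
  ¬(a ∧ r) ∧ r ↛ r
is never true.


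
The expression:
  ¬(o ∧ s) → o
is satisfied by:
  {o: True}


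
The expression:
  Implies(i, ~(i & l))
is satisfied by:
  {l: False, i: False}
  {i: True, l: False}
  {l: True, i: False}


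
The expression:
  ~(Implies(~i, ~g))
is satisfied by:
  {g: True, i: False}


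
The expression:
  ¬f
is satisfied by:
  {f: False}


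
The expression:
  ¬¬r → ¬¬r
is always true.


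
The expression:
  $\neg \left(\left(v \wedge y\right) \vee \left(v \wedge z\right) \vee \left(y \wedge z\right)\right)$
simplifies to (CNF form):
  $\left(\neg v \vee \neg y\right) \wedge \left(\neg v \vee \neg z\right) \wedge \left(\neg y \vee \neg z\right) \wedge \left(\neg v \vee \neg y \vee \neg z\right)$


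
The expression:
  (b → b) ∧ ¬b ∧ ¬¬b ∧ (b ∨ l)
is never true.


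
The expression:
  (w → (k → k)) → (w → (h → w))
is always true.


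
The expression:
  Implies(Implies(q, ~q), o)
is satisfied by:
  {q: True, o: True}
  {q: True, o: False}
  {o: True, q: False}


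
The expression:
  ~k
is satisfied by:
  {k: False}


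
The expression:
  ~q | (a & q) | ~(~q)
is always true.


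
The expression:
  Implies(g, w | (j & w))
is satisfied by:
  {w: True, g: False}
  {g: False, w: False}
  {g: True, w: True}


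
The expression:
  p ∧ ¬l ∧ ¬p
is never true.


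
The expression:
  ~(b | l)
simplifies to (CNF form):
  ~b & ~l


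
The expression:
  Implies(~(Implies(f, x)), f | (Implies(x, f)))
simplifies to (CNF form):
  True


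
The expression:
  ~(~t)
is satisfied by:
  {t: True}


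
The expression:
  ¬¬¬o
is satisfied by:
  {o: False}


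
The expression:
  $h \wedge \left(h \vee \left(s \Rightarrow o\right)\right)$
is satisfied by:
  {h: True}


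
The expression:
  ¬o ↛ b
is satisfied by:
  {b: True, o: False}
  {o: False, b: False}
  {o: True, b: True}


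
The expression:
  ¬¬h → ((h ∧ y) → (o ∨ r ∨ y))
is always true.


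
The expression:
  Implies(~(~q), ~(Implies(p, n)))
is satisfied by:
  {p: True, n: False, q: False}
  {n: False, q: False, p: False}
  {p: True, n: True, q: False}
  {n: True, p: False, q: False}
  {q: True, p: True, n: False}


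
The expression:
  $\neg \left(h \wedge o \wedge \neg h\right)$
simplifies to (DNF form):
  $\text{True}$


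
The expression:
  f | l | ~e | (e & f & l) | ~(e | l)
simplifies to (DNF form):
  f | l | ~e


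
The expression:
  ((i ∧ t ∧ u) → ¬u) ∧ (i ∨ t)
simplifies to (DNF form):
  (i ∧ ¬t) ∨ (t ∧ ¬i) ∨ (t ∧ ¬u)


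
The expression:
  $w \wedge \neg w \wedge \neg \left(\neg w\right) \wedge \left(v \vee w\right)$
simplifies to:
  $\text{False}$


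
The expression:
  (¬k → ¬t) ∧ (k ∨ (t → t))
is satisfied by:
  {k: True, t: False}
  {t: False, k: False}
  {t: True, k: True}


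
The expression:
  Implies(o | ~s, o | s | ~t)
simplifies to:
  o | s | ~t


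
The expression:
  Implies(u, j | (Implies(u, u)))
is always true.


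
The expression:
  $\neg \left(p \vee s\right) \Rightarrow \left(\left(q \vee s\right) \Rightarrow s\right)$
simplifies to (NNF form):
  $p \vee s \vee \neg q$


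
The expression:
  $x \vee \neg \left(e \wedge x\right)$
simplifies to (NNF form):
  $\text{True}$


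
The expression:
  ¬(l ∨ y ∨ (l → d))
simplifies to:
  False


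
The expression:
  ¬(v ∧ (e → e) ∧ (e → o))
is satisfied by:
  {e: True, o: False, v: False}
  {o: False, v: False, e: False}
  {e: True, o: True, v: False}
  {o: True, e: False, v: False}
  {v: True, e: True, o: False}


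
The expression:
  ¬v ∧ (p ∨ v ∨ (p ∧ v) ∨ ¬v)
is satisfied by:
  {v: False}


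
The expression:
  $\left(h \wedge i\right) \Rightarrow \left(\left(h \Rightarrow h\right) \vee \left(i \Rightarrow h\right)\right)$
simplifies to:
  $\text{True}$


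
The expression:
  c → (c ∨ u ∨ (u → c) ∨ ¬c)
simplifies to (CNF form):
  True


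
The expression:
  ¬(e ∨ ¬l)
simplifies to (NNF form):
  l ∧ ¬e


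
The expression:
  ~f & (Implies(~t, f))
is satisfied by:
  {t: True, f: False}


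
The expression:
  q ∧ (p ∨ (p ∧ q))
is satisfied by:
  {p: True, q: True}


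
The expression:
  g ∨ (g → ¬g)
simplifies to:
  True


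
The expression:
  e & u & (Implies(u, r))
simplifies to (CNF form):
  e & r & u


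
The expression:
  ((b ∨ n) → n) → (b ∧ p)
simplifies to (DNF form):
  (b ∧ p) ∨ (b ∧ ¬n)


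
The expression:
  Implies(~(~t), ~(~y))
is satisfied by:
  {y: True, t: False}
  {t: False, y: False}
  {t: True, y: True}


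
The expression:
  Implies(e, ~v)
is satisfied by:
  {v: False, e: False}
  {e: True, v: False}
  {v: True, e: False}


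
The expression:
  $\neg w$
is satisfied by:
  {w: False}


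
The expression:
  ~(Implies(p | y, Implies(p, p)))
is never true.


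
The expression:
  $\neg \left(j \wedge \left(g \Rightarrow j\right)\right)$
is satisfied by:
  {j: False}


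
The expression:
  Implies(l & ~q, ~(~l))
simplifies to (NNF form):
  True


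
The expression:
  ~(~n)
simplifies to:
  n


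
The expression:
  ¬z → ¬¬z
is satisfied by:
  {z: True}


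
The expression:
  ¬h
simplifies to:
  ¬h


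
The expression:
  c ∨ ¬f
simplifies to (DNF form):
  c ∨ ¬f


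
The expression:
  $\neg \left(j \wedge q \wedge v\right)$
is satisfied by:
  {v: False, q: False, j: False}
  {j: True, v: False, q: False}
  {q: True, v: False, j: False}
  {j: True, q: True, v: False}
  {v: True, j: False, q: False}
  {j: True, v: True, q: False}
  {q: True, v: True, j: False}


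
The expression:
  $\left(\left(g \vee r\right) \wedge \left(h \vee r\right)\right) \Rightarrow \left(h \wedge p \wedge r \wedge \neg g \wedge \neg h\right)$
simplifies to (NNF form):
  $\neg r \wedge \left(\neg g \vee \neg h\right)$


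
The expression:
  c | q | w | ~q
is always true.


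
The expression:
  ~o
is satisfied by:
  {o: False}


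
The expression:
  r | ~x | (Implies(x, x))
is always true.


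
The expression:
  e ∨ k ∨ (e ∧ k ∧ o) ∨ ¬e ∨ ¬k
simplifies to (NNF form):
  True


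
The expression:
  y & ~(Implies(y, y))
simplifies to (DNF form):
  False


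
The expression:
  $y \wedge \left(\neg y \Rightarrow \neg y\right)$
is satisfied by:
  {y: True}


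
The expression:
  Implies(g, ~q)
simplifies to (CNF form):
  ~g | ~q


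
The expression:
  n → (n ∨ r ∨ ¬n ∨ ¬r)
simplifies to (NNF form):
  True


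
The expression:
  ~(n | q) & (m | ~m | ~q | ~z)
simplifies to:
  ~n & ~q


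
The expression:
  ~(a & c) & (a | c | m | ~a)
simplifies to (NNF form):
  ~a | ~c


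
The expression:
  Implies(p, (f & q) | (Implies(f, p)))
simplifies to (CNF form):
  True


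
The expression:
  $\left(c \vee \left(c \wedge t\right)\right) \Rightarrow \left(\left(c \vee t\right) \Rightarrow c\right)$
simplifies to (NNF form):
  $\text{True}$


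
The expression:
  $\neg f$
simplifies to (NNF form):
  $\neg f$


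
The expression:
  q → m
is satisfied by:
  {m: True, q: False}
  {q: False, m: False}
  {q: True, m: True}


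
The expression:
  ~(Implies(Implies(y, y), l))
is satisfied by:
  {l: False}


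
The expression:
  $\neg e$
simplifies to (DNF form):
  $\neg e$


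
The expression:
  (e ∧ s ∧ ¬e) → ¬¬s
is always true.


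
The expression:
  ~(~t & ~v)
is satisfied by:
  {t: True, v: True}
  {t: True, v: False}
  {v: True, t: False}


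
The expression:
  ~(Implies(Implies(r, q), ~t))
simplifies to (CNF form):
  t & (q | ~r)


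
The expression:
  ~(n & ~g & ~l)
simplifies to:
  g | l | ~n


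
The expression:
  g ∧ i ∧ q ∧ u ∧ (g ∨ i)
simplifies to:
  g ∧ i ∧ q ∧ u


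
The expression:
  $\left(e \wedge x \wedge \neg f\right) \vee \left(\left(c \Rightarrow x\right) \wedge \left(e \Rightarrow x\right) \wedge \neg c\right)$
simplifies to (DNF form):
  $\left(x \wedge \neg c\right) \vee \left(\neg c \wedge \neg e\right) \vee \left(e \wedge x \wedge \neg c\right) \vee \left(e \wedge x \wedge \neg f\right) \vee \left(e \wedge \neg c \wedge \neg e\right) \vee \left(e \wedge \neg e \wedge \neg f\right) \vee \left(x \wedge \neg c \wedge \neg f\right) \vee \left(\neg c \wedge \neg e \wedge \neg f\right)$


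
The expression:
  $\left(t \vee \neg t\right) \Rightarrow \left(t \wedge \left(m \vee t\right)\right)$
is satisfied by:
  {t: True}


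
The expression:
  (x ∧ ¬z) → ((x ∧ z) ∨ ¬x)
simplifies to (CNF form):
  z ∨ ¬x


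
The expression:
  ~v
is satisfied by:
  {v: False}


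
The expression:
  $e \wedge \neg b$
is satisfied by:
  {e: True, b: False}


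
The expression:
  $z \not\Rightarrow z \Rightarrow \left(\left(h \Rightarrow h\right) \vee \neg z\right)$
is always true.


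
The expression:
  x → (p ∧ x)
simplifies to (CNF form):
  p ∨ ¬x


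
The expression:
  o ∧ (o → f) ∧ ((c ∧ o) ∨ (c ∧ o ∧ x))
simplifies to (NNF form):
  c ∧ f ∧ o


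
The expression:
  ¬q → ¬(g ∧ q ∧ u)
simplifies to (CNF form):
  True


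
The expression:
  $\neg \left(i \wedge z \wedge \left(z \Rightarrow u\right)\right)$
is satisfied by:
  {u: False, z: False, i: False}
  {i: True, u: False, z: False}
  {z: True, u: False, i: False}
  {i: True, z: True, u: False}
  {u: True, i: False, z: False}
  {i: True, u: True, z: False}
  {z: True, u: True, i: False}


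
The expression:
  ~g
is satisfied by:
  {g: False}


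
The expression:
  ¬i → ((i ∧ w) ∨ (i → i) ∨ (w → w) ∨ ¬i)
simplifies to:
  True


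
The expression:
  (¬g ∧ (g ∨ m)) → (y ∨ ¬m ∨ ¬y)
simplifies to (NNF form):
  True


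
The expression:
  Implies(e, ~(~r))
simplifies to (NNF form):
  r | ~e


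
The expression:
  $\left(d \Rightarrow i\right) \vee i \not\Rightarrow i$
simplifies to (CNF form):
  $i \vee \neg d$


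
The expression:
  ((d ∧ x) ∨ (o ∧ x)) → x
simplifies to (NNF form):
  True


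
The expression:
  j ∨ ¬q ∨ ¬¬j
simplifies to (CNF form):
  j ∨ ¬q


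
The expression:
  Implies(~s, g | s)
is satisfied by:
  {g: True, s: True}
  {g: True, s: False}
  {s: True, g: False}


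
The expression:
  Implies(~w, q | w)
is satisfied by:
  {q: True, w: True}
  {q: True, w: False}
  {w: True, q: False}


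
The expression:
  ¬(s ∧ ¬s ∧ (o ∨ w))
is always true.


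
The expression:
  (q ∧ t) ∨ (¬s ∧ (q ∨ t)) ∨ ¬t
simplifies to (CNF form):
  q ∨ ¬s ∨ ¬t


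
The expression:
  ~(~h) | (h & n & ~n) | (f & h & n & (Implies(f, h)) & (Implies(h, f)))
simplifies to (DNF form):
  h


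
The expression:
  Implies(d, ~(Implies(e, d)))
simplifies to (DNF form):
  ~d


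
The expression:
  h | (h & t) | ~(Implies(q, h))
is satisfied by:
  {q: True, h: True}
  {q: True, h: False}
  {h: True, q: False}


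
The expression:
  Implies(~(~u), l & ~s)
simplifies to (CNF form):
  (l | ~u) & (~s | ~u)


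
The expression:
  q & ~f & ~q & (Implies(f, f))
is never true.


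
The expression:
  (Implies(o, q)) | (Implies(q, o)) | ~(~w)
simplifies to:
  True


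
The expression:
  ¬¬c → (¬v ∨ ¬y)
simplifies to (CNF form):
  ¬c ∨ ¬v ∨ ¬y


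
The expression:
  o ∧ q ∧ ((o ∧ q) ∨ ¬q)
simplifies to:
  o ∧ q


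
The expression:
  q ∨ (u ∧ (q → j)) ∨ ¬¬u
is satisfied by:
  {q: True, u: True}
  {q: True, u: False}
  {u: True, q: False}


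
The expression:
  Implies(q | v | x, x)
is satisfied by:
  {x: True, q: False, v: False}
  {x: True, v: True, q: False}
  {x: True, q: True, v: False}
  {x: True, v: True, q: True}
  {v: False, q: False, x: False}


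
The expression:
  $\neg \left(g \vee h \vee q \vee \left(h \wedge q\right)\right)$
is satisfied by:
  {q: False, g: False, h: False}


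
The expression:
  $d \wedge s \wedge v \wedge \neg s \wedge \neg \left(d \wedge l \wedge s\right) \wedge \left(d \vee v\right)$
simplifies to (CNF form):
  $\text{False}$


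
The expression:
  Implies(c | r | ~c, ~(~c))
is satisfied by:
  {c: True}


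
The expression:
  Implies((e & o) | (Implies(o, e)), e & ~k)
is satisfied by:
  {o: True, k: False, e: False}
  {e: True, o: True, k: False}
  {e: True, o: False, k: False}
  {k: True, o: True, e: False}


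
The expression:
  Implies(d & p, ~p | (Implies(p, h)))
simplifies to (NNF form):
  h | ~d | ~p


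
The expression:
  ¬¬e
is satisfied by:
  {e: True}


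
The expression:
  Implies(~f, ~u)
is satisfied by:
  {f: True, u: False}
  {u: False, f: False}
  {u: True, f: True}


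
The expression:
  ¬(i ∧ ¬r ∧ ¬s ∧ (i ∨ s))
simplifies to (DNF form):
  r ∨ s ∨ ¬i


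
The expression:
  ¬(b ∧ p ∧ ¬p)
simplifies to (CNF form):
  True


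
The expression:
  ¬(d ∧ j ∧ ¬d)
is always true.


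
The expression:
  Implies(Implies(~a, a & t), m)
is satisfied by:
  {m: True, a: False}
  {a: False, m: False}
  {a: True, m: True}


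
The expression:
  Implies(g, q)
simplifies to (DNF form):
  q | ~g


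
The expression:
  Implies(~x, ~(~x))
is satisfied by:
  {x: True}


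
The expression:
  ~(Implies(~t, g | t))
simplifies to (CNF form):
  ~g & ~t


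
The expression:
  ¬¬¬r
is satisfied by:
  {r: False}


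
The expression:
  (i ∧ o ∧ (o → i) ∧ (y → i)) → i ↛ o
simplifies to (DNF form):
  ¬i ∨ ¬o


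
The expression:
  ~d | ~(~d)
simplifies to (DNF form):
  True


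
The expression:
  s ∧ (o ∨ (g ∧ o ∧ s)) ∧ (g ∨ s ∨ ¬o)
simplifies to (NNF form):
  o ∧ s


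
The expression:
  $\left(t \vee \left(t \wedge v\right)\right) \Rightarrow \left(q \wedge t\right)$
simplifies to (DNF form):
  $q \vee \neg t$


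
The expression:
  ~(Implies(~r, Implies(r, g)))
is never true.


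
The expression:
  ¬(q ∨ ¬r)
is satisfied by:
  {r: True, q: False}


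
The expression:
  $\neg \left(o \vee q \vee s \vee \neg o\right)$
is never true.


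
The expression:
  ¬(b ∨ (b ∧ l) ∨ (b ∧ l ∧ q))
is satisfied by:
  {b: False}


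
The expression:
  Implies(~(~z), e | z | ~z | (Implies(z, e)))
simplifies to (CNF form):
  True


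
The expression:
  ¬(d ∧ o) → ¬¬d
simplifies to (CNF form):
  d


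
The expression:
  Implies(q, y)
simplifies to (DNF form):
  y | ~q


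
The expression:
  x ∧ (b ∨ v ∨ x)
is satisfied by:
  {x: True}


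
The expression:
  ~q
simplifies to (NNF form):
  ~q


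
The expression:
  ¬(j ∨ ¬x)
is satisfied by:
  {x: True, j: False}


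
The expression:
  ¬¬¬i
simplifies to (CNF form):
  ¬i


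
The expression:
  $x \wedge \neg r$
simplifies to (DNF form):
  $x \wedge \neg r$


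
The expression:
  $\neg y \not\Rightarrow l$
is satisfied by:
  {y: False, l: False}


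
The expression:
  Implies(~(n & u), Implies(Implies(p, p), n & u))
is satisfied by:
  {u: True, n: True}


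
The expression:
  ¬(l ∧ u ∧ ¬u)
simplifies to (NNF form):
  True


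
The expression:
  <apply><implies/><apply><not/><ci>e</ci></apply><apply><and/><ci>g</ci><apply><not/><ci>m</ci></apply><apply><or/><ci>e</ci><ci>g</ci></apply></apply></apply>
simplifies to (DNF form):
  <apply><or/><ci>e</ci><apply><and/><ci>g</ci><apply><not/><ci>m</ci></apply></apply></apply>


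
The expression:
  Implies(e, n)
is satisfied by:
  {n: True, e: False}
  {e: False, n: False}
  {e: True, n: True}


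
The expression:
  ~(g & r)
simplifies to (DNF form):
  ~g | ~r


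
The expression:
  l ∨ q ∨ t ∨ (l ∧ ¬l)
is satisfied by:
  {t: True, q: True, l: True}
  {t: True, q: True, l: False}
  {t: True, l: True, q: False}
  {t: True, l: False, q: False}
  {q: True, l: True, t: False}
  {q: True, l: False, t: False}
  {l: True, q: False, t: False}


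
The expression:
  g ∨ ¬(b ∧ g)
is always true.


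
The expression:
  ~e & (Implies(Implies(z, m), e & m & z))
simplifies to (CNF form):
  z & ~e & ~m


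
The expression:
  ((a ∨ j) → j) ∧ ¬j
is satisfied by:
  {j: False, a: False}


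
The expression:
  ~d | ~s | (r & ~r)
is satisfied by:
  {s: False, d: False}
  {d: True, s: False}
  {s: True, d: False}


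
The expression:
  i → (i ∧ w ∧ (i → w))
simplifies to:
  w ∨ ¬i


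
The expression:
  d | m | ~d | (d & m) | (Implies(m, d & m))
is always true.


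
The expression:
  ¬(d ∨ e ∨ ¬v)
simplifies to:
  v ∧ ¬d ∧ ¬e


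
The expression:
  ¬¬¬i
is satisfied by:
  {i: False}


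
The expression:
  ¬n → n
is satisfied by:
  {n: True}


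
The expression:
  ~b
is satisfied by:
  {b: False}


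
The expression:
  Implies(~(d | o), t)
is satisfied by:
  {d: True, t: True, o: True}
  {d: True, t: True, o: False}
  {d: True, o: True, t: False}
  {d: True, o: False, t: False}
  {t: True, o: True, d: False}
  {t: True, o: False, d: False}
  {o: True, t: False, d: False}


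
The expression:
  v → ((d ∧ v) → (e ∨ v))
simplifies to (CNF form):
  True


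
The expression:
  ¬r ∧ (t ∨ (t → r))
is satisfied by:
  {r: False}


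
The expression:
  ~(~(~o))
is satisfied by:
  {o: False}


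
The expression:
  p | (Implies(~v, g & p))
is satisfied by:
  {v: True, p: True}
  {v: True, p: False}
  {p: True, v: False}


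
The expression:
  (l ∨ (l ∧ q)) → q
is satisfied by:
  {q: True, l: False}
  {l: False, q: False}
  {l: True, q: True}


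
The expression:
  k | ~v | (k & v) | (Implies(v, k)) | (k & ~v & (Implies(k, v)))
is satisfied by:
  {k: True, v: False}
  {v: False, k: False}
  {v: True, k: True}


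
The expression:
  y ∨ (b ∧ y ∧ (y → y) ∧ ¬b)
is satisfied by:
  {y: True}


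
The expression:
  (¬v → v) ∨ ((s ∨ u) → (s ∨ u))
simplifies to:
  True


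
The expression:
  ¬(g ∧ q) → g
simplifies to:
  g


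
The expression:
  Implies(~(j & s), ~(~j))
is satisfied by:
  {j: True}


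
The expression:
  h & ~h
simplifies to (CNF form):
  False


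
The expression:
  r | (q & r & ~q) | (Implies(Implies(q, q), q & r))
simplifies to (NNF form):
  r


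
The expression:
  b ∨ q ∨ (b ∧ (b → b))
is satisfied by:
  {b: True, q: True}
  {b: True, q: False}
  {q: True, b: False}


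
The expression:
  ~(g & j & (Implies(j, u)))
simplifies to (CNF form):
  ~g | ~j | ~u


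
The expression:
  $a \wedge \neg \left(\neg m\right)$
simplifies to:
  $a \wedge m$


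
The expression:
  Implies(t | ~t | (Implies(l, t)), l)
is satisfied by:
  {l: True}


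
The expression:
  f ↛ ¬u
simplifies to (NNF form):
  f ∧ u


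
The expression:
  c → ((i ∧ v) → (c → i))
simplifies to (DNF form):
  True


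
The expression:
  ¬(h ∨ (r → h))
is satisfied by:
  {r: True, h: False}


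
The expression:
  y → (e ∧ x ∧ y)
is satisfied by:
  {e: True, x: True, y: False}
  {e: True, x: False, y: False}
  {x: True, e: False, y: False}
  {e: False, x: False, y: False}
  {y: True, e: True, x: True}


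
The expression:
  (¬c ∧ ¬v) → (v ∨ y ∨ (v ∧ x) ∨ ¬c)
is always true.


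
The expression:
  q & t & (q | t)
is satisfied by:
  {t: True, q: True}


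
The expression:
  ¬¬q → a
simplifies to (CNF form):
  a ∨ ¬q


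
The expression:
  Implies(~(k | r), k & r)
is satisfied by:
  {r: True, k: True}
  {r: True, k: False}
  {k: True, r: False}


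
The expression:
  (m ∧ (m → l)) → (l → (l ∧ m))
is always true.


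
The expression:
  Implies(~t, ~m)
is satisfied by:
  {t: True, m: False}
  {m: False, t: False}
  {m: True, t: True}


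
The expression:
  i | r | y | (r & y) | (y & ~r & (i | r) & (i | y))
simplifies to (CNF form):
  i | r | y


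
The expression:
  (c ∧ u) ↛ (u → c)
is never true.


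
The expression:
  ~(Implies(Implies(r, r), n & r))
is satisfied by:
  {n: False, r: False}
  {r: True, n: False}
  {n: True, r: False}


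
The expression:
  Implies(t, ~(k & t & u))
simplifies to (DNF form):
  ~k | ~t | ~u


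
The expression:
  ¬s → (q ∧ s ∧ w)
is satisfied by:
  {s: True}


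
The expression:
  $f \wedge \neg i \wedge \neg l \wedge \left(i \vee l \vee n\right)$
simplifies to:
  $f \wedge n \wedge \neg i \wedge \neg l$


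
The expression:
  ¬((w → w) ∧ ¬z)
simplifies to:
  z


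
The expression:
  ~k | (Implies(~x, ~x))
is always true.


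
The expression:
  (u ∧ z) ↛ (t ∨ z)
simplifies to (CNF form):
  False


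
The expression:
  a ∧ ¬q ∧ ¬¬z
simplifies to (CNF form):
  a ∧ z ∧ ¬q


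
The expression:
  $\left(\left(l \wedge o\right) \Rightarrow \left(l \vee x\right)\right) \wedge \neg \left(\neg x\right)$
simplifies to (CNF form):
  $x$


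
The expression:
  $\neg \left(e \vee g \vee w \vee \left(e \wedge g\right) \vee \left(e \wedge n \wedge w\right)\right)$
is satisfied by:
  {g: False, e: False, w: False}


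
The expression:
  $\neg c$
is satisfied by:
  {c: False}


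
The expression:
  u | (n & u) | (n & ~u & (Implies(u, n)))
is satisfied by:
  {n: True, u: True}
  {n: True, u: False}
  {u: True, n: False}


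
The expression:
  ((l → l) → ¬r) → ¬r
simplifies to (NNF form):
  True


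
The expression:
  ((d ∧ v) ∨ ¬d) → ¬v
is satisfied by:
  {v: False}


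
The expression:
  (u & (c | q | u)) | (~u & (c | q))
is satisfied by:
  {q: True, c: True, u: True}
  {q: True, c: True, u: False}
  {q: True, u: True, c: False}
  {q: True, u: False, c: False}
  {c: True, u: True, q: False}
  {c: True, u: False, q: False}
  {u: True, c: False, q: False}


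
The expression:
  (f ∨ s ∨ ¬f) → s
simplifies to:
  s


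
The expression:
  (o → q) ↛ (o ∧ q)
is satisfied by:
  {o: False}


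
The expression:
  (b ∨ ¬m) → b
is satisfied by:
  {b: True, m: True}
  {b: True, m: False}
  {m: True, b: False}


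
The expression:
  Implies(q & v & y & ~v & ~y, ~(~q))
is always true.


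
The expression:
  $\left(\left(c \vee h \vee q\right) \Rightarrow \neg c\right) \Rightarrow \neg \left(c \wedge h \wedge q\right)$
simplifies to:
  $\text{True}$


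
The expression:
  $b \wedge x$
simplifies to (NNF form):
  $b \wedge x$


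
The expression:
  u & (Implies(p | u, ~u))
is never true.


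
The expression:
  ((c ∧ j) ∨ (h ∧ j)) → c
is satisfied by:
  {c: True, h: False, j: False}
  {h: False, j: False, c: False}
  {j: True, c: True, h: False}
  {j: True, h: False, c: False}
  {c: True, h: True, j: False}
  {h: True, c: False, j: False}
  {j: True, h: True, c: True}


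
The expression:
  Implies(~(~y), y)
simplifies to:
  True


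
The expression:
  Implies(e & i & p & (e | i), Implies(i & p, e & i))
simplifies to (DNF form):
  True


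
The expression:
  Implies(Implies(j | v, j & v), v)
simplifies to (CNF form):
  j | v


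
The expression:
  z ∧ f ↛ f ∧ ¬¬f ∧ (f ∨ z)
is never true.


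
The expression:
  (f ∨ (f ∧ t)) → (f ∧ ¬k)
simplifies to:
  ¬f ∨ ¬k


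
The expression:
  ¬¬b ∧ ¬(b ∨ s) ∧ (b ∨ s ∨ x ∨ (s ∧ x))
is never true.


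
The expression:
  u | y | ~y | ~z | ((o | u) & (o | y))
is always true.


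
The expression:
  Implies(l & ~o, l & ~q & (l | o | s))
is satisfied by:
  {o: True, l: False, q: False}
  {l: False, q: False, o: False}
  {o: True, q: True, l: False}
  {q: True, l: False, o: False}
  {o: True, l: True, q: False}
  {l: True, o: False, q: False}
  {o: True, q: True, l: True}


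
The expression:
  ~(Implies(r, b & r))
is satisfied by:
  {r: True, b: False}


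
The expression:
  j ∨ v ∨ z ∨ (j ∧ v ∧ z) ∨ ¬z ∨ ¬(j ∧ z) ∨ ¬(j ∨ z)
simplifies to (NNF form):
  True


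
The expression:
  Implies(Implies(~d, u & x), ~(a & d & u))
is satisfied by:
  {u: False, d: False, a: False}
  {a: True, u: False, d: False}
  {d: True, u: False, a: False}
  {a: True, d: True, u: False}
  {u: True, a: False, d: False}
  {a: True, u: True, d: False}
  {d: True, u: True, a: False}


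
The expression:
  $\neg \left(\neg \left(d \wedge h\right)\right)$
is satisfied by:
  {h: True, d: True}


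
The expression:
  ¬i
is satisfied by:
  {i: False}


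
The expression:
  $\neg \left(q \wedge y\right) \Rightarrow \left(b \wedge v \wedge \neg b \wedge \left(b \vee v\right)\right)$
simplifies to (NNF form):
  $q \wedge y$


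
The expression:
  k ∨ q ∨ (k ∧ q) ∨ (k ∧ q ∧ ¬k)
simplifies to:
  k ∨ q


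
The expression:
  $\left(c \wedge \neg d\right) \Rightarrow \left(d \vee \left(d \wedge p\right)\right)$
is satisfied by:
  {d: True, c: False}
  {c: False, d: False}
  {c: True, d: True}


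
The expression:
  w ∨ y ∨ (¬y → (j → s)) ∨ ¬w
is always true.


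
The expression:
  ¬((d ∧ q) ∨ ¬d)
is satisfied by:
  {d: True, q: False}


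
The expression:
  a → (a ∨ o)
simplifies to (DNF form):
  True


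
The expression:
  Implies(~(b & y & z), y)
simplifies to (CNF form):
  y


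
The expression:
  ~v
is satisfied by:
  {v: False}


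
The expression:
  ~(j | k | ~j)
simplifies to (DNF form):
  False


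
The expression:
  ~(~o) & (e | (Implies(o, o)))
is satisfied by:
  {o: True}


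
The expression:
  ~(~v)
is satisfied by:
  {v: True}


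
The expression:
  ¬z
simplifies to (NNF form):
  ¬z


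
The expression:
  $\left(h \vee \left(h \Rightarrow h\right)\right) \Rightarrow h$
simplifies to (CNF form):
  $h$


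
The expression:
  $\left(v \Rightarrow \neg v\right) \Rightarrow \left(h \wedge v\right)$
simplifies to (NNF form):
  $v$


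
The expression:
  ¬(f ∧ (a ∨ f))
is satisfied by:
  {f: False}


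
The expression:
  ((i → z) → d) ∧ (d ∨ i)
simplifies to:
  d ∨ (i ∧ ¬z)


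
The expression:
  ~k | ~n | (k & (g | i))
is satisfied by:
  {i: True, g: True, k: False, n: False}
  {i: True, k: False, g: False, n: False}
  {g: True, i: False, k: False, n: False}
  {i: False, k: False, g: False, n: False}
  {n: True, i: True, g: True, k: False}
  {n: True, i: True, k: False, g: False}
  {n: True, g: True, i: False, k: False}
  {n: True, i: False, k: False, g: False}
  {i: True, k: True, g: True, n: False}
  {i: True, k: True, n: False, g: False}
  {k: True, g: True, n: False, i: False}
  {k: True, n: False, g: False, i: False}
  {i: True, k: True, n: True, g: True}
  {i: True, k: True, n: True, g: False}
  {k: True, n: True, g: True, i: False}


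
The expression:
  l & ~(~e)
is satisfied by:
  {e: True, l: True}


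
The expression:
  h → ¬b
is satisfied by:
  {h: False, b: False}
  {b: True, h: False}
  {h: True, b: False}


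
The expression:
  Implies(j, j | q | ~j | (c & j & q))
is always true.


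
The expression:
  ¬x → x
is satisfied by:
  {x: True}


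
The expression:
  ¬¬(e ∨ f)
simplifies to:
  e ∨ f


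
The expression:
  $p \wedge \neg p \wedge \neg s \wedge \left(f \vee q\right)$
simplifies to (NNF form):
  $\text{False}$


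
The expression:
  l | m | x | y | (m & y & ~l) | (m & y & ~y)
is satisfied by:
  {y: True, m: True, l: True, x: True}
  {y: True, m: True, l: True, x: False}
  {y: True, m: True, x: True, l: False}
  {y: True, m: True, x: False, l: False}
  {y: True, l: True, x: True, m: False}
  {y: True, l: True, x: False, m: False}
  {y: True, l: False, x: True, m: False}
  {y: True, l: False, x: False, m: False}
  {m: True, l: True, x: True, y: False}
  {m: True, l: True, x: False, y: False}
  {m: True, x: True, l: False, y: False}
  {m: True, x: False, l: False, y: False}
  {l: True, x: True, m: False, y: False}
  {l: True, m: False, x: False, y: False}
  {x: True, m: False, l: False, y: False}


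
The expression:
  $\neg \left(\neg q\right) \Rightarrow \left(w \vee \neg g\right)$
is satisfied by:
  {w: True, g: False, q: False}
  {g: False, q: False, w: False}
  {q: True, w: True, g: False}
  {q: True, g: False, w: False}
  {w: True, g: True, q: False}
  {g: True, w: False, q: False}
  {q: True, g: True, w: True}


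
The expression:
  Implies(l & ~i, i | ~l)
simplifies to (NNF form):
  i | ~l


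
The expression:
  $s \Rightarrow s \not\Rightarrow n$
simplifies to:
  $\neg n \vee \neg s$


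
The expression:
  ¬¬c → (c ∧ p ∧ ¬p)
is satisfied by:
  {c: False}


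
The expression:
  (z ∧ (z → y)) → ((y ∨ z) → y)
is always true.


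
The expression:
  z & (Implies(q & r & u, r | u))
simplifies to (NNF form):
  z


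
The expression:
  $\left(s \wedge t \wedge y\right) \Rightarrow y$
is always true.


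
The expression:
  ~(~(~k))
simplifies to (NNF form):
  ~k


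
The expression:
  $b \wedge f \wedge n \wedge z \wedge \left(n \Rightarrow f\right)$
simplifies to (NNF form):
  $b \wedge f \wedge n \wedge z$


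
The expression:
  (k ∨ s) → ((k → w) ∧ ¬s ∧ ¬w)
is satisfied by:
  {k: False, s: False}


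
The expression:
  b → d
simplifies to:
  d ∨ ¬b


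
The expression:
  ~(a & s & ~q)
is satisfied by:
  {q: True, s: False, a: False}
  {s: False, a: False, q: False}
  {a: True, q: True, s: False}
  {a: True, s: False, q: False}
  {q: True, s: True, a: False}
  {s: True, q: False, a: False}
  {a: True, s: True, q: True}


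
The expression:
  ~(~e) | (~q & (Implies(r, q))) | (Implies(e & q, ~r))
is always true.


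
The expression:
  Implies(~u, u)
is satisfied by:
  {u: True}


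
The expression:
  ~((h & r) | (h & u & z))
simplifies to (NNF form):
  ~h | (~r & ~u) | (~r & ~z)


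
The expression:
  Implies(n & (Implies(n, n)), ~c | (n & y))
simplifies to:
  y | ~c | ~n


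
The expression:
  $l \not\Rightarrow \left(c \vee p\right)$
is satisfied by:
  {l: True, p: False, c: False}


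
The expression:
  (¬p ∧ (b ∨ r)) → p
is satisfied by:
  {p: True, r: False, b: False}
  {b: True, p: True, r: False}
  {p: True, r: True, b: False}
  {b: True, p: True, r: True}
  {b: False, r: False, p: False}


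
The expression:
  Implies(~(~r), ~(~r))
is always true.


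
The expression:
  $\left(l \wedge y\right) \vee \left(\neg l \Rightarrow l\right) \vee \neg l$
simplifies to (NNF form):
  $\text{True}$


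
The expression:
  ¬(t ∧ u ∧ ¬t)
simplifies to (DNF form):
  True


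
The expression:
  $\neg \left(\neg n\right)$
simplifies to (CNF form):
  $n$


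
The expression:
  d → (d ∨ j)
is always true.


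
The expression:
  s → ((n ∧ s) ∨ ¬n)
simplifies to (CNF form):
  True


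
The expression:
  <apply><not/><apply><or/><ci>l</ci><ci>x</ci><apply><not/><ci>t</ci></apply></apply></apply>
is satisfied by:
  {t: True, x: False, l: False}


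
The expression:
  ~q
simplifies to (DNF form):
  ~q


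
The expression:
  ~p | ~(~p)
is always true.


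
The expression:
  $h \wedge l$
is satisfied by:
  {h: True, l: True}


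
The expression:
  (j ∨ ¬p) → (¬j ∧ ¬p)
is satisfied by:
  {j: False}


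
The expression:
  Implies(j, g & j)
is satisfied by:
  {g: True, j: False}
  {j: False, g: False}
  {j: True, g: True}


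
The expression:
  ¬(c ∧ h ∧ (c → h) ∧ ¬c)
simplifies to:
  True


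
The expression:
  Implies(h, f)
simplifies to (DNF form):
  f | ~h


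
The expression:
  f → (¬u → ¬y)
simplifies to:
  u ∨ ¬f ∨ ¬y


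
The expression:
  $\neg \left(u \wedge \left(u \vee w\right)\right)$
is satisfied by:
  {u: False}


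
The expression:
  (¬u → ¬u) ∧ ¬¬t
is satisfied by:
  {t: True}


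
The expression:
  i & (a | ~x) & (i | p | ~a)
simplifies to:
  i & (a | ~x)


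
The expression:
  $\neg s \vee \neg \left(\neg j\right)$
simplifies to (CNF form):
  $j \vee \neg s$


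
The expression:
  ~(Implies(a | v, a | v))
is never true.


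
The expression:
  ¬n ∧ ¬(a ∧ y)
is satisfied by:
  {n: False, y: False, a: False}
  {a: True, n: False, y: False}
  {y: True, n: False, a: False}


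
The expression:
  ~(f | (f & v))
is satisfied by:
  {f: False}


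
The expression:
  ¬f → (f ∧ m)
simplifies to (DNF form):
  f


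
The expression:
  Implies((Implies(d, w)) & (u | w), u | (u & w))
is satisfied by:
  {u: True, w: False}
  {w: False, u: False}
  {w: True, u: True}


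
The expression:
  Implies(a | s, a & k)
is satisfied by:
  {k: True, s: False, a: False}
  {s: False, a: False, k: False}
  {a: True, k: True, s: False}
  {a: True, k: True, s: True}


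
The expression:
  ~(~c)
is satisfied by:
  {c: True}


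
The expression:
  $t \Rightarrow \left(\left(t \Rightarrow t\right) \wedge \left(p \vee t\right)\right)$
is always true.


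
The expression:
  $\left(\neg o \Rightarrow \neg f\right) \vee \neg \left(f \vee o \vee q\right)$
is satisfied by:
  {o: True, f: False}
  {f: False, o: False}
  {f: True, o: True}


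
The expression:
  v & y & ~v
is never true.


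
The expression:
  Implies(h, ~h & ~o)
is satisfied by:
  {h: False}


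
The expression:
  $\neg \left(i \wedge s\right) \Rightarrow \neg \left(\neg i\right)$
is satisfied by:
  {i: True}


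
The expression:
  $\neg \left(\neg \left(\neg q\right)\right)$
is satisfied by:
  {q: False}


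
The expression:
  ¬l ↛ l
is always true.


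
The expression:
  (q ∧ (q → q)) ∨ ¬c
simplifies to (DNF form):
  q ∨ ¬c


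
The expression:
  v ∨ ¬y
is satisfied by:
  {v: True, y: False}
  {y: False, v: False}
  {y: True, v: True}


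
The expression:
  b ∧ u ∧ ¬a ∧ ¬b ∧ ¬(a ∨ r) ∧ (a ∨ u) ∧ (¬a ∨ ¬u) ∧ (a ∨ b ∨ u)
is never true.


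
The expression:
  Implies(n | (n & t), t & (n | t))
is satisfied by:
  {t: True, n: False}
  {n: False, t: False}
  {n: True, t: True}


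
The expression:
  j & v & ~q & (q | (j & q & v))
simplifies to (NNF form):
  False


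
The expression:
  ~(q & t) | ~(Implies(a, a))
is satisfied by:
  {t: False, q: False}
  {q: True, t: False}
  {t: True, q: False}


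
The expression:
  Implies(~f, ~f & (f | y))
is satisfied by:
  {y: True, f: True}
  {y: True, f: False}
  {f: True, y: False}


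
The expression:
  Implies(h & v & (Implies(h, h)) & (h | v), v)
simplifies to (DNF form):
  True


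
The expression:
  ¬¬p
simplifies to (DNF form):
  p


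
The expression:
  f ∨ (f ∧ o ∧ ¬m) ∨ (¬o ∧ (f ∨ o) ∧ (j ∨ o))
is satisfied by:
  {f: True}


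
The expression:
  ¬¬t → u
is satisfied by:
  {u: True, t: False}
  {t: False, u: False}
  {t: True, u: True}


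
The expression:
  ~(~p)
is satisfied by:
  {p: True}


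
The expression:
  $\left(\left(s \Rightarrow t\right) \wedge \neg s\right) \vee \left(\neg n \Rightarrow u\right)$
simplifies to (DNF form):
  $n \vee u \vee \neg s$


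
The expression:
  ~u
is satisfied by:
  {u: False}


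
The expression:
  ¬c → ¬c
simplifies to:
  True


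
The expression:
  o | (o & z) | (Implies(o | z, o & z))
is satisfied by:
  {o: True, z: False}
  {z: False, o: False}
  {z: True, o: True}


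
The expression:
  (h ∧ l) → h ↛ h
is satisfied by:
  {l: False, h: False}
  {h: True, l: False}
  {l: True, h: False}


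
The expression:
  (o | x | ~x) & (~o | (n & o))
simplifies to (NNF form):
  n | ~o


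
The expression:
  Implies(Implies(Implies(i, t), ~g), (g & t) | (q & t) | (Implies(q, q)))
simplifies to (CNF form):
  True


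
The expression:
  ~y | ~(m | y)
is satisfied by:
  {y: False}


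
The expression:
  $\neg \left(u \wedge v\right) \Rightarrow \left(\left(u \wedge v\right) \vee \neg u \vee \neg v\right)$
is always true.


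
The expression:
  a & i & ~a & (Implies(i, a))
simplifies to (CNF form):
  False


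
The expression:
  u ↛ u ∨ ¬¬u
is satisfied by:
  {u: True}


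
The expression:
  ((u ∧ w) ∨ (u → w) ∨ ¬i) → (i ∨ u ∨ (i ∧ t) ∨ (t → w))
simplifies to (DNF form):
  i ∨ u ∨ w ∨ ¬t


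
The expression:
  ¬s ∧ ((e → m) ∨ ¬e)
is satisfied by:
  {m: True, e: False, s: False}
  {e: False, s: False, m: False}
  {m: True, e: True, s: False}


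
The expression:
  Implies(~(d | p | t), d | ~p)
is always true.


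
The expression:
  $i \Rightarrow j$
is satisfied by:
  {j: True, i: False}
  {i: False, j: False}
  {i: True, j: True}
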